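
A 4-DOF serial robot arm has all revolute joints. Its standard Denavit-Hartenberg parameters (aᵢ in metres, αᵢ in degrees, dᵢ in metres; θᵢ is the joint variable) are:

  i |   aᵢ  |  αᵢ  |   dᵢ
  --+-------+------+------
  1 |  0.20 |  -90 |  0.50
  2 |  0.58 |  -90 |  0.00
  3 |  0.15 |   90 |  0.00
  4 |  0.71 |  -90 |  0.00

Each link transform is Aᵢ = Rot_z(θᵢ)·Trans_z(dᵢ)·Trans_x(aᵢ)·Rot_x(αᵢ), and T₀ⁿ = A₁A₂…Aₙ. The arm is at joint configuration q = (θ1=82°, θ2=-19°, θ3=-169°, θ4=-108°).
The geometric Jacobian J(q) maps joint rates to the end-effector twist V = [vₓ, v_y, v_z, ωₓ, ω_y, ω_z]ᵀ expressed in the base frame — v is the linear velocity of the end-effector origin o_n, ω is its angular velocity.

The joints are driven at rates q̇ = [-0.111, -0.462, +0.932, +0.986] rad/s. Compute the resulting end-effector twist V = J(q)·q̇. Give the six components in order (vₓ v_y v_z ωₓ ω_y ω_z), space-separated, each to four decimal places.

o_n = [0.0956, 0.5854, 1.3495]
J₁: ẑ×o_n = [-0.5854, 0.0956, 0.0000], ω = ẑ
J2: z=[-0.9903, 0.1392, 0.0000] o=[0.0278, 0.1981, 0.5000] → [0.1182, 0.8412, -0.3930, -0.9903, 0.1392, 0.0000]
J3: z=[0.0453, 0.3224, -0.9455] o=[0.1042, 0.7411, 0.6888] → [0.0657, -0.0219, -0.0043, 0.0453, 0.3224, -0.9455]
J4: z=[0.9470, -0.3153, -0.0621] o=[0.0564, 0.6072, 0.6409] → [-0.2248, -0.6734, -0.0084, 0.9470, -0.3153, -0.0621]
V = J·q̇ = [-0.1500, -1.0837, 0.1693, 1.4334, -0.0747, -1.0535]

-0.1500 -1.0837 0.1693 1.4334 -0.0747 -1.0535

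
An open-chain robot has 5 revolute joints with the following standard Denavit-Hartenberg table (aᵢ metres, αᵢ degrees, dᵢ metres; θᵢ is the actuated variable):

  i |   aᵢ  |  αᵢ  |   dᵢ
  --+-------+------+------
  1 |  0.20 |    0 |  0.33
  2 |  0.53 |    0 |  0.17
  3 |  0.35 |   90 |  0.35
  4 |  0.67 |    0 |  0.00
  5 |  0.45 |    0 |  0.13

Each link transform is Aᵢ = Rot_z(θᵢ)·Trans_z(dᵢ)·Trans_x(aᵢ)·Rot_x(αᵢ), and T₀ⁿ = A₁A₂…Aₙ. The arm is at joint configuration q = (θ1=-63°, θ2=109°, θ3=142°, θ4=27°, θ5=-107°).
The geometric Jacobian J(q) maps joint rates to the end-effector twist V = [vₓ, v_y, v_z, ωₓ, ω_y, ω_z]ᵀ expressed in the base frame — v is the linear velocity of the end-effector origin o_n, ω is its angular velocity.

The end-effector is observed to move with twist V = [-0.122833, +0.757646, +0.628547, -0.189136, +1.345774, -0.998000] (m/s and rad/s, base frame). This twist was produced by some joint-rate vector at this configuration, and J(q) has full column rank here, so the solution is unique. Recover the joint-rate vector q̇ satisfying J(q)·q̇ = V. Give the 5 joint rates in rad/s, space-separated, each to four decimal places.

o_n = [-0.5743, 0.1891, 0.7110]
J₁: ẑ×o_n = [-0.1891, -0.5743, 0.0000], ω = ẑ
J2: z=[0.0000, 0.0000, 1.0000] o=[0.0908, -0.1782, 0.3300] → [-0.3673, -0.6651, 0.0000, 0.0000, 0.0000, 1.0000]
J3: z=[0.0000, 0.0000, 1.0000] o=[0.4590, 0.2030, 0.5000] → [0.0139, -1.0332, 0.0000, 0.0000, 0.0000, 1.0000]
J4: z=[-0.1392, 0.9903, 0.0000] o=[0.1124, 0.1543, 0.8500] → [-0.1376, -0.0193, 0.6751, -0.1392, 0.9903, 0.0000]
J5: z=[-0.1392, 0.9903, 0.0000] o=[-0.4788, 0.0713, 1.1542] → [-0.4389, -0.0617, 0.0781, -0.1392, 0.9903, 0.0000]
q̇ = J⁺·V = [-0.0400, -0.5660, -0.3920, 0.8750, 0.4840]

-0.0400 -0.5660 -0.3920 0.8750 0.4840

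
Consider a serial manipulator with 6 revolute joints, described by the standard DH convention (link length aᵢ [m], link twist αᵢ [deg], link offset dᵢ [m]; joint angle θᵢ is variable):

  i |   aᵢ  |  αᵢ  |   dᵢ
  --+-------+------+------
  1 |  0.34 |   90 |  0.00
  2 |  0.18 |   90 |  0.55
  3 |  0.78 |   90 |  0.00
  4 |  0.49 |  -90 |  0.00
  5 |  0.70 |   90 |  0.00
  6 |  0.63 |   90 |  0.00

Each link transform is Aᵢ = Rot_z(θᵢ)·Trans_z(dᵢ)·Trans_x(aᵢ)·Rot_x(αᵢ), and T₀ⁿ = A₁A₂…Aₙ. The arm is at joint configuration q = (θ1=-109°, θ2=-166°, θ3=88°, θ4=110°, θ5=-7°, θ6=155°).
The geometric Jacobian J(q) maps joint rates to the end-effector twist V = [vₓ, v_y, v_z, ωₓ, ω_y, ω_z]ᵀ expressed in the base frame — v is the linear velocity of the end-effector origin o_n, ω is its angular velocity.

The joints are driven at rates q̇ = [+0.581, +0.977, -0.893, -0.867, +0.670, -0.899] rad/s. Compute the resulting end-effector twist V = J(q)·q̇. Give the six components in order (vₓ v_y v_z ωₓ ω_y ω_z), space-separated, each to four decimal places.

0.2443 0.1671 0.0786 -0.9945 -1.7465 0.0231

o_n = [-0.8272, 0.2628, 0.4251]
J₁: ẑ×o_n = [-0.2628, -0.8272, 0.0000], ω = ẑ
J2: z=[-0.9455, 0.3256, 0.0000] o=[-0.1107, -0.3215, 0.0000] → [0.1384, 0.4020, -0.3192, -0.9455, 0.3256, 0.0000]
J3: z=[0.0788, 0.2287, 0.9703] o=[-0.5739, 0.0227, -0.0435] → [-0.1257, -0.2827, 0.0769, 0.0788, 0.2287, 0.9703]
J4: z=[0.3487, 0.9055, -0.2418] o=[-1.3023, 0.3015, -0.0501] → [0.4210, -0.2806, -0.4437, 0.3487, 0.9055, -0.2418]
J5: z=[0.8507, -0.4141, -0.3239] o=[-1.1095, 0.3469, 0.3981] → [-0.0385, -0.1145, 0.0453, 0.8507, -0.4141, -0.3239]
J6: z=[0.2982, 0.8875, -0.3514] o=[-0.8064, 0.4886, 1.0129] → [-0.6010, 0.1825, -0.0489, 0.2982, 0.8875, -0.3514]
V = J·q̇ = [0.2443, 0.1671, 0.0786, -0.9945, -1.7465, 0.0231]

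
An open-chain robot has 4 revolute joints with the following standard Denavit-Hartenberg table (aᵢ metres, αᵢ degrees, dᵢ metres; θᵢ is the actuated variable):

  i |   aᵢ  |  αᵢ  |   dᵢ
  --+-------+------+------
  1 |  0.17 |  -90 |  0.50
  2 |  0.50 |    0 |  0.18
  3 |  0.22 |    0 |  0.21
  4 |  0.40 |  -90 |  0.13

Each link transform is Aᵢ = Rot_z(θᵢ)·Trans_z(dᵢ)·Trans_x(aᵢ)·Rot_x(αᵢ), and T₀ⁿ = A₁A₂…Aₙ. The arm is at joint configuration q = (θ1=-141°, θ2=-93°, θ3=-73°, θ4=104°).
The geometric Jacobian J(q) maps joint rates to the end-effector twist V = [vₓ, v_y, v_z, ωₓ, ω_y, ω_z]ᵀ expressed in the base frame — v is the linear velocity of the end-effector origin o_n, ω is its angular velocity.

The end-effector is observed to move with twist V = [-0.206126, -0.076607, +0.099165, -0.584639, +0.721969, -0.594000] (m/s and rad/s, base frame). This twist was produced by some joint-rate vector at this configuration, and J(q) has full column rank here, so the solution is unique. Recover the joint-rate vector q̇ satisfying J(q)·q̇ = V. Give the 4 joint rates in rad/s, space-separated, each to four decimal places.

o_n = [0.2354, -0.4785, 1.4057]
J₁: ẑ×o_n = [0.4785, 0.2354, -0.0000], ω = ẑ
J2: z=[0.6293, -0.7771, 0.0000] o=[-0.1321, -0.1070, 0.5000] → [-0.7039, -0.5700, 0.0518, 0.6293, -0.7771, 0.0000]
J3: z=[0.6293, -0.7771, 0.0000] o=[0.0015, -0.2304, 0.9993] → [-0.3158, -0.2558, 0.0257, 0.6293, -0.7771, 0.0000]
J4: z=[0.6293, -0.7771, 0.0000] o=[0.2995, -0.2593, 1.0525] → [-0.2745, -0.2223, -0.1878, 0.6293, -0.7771, 0.0000]
q̇ = J⁺·V = [-0.5940, 0.5000, -0.9140, -0.5150]

-0.5940 0.5000 -0.9140 -0.5150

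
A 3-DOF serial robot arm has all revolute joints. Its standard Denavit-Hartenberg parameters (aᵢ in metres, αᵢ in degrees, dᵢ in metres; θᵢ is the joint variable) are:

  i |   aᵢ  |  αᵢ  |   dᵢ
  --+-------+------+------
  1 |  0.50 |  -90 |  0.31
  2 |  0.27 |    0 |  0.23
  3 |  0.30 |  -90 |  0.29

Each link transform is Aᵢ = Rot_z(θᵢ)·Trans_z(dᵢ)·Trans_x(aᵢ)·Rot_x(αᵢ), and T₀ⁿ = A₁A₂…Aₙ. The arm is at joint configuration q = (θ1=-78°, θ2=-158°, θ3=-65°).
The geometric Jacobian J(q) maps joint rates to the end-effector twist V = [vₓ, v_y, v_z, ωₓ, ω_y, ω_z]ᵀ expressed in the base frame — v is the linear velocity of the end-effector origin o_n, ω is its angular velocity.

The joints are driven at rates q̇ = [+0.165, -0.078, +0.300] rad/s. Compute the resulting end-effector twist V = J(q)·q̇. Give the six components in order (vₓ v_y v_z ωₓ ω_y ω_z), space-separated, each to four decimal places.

o_n = [0.5149, 0.0785, 0.2065]
J₁: ẑ×o_n = [-0.0785, 0.5149, 0.0000], ω = ẑ
J2: z=[0.9781, 0.2079, 0.0000] o=[0.1040, -0.4891, 0.3100] → [-0.0215, 0.1012, 0.4697, 0.9781, 0.2079, 0.0000]
J3: z=[0.9781, 0.2079, 0.0000] o=[0.2769, -0.1964, 0.4111] → [-0.0425, 0.2001, 0.2194, 0.9781, 0.2079, 0.0000]
V = J·q̇ = [-0.0240, 0.1371, 0.0292, 0.2171, 0.0462, 0.1650]

-0.0240 0.1371 0.0292 0.2171 0.0462 0.1650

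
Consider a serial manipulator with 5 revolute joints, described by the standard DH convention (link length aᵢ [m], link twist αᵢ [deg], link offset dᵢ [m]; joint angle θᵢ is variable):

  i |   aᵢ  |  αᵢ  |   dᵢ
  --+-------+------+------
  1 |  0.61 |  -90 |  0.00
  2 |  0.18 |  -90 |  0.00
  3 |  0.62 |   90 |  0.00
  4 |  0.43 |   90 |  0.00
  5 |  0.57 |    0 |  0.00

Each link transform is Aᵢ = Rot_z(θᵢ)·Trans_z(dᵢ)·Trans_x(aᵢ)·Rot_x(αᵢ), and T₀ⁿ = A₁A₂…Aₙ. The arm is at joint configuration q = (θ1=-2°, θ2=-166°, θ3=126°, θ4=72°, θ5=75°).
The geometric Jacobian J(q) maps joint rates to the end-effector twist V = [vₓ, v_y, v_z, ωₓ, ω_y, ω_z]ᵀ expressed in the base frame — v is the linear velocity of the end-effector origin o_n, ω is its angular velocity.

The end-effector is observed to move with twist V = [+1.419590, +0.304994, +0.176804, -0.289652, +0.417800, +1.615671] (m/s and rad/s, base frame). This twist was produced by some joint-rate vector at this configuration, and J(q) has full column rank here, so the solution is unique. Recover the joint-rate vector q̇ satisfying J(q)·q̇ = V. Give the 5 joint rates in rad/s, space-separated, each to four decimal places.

o_n = [0.5572, -0.9896, 0.5707]
J₁: ẑ×o_n = [0.9896, 0.5572, -0.0000], ω = ẑ
J2: z=[0.0349, 0.9994, 0.0000] o=[0.6096, -0.0213, 0.0000] → [0.5704, -0.0199, 0.0186, 0.0349, 0.9994, 0.0000]
J3: z=[0.2418, -0.0084, 0.9703] o=[0.4351, -0.0152, 0.0435] → [0.9411, -0.0089, -0.2346, 0.2418, -0.0084, 0.9703]
J4: z=[-0.8050, -0.5600, 0.1957] o=[0.7710, -0.5288, -0.0446] → [-0.2544, 0.4535, 0.2513, -0.8050, -0.5600, 0.1957]
J5: z=[0.4405, -0.7853, -0.4351] o=[0.9418, -0.6424, 0.3333] → [-0.3375, 0.0627, -0.4550, 0.4405, -0.7853, -0.4351]
q̇ = J⁺·V = [0.4490, 0.0110, 0.8440, 0.2340, -0.6940]

0.4490 0.0110 0.8440 0.2340 -0.6940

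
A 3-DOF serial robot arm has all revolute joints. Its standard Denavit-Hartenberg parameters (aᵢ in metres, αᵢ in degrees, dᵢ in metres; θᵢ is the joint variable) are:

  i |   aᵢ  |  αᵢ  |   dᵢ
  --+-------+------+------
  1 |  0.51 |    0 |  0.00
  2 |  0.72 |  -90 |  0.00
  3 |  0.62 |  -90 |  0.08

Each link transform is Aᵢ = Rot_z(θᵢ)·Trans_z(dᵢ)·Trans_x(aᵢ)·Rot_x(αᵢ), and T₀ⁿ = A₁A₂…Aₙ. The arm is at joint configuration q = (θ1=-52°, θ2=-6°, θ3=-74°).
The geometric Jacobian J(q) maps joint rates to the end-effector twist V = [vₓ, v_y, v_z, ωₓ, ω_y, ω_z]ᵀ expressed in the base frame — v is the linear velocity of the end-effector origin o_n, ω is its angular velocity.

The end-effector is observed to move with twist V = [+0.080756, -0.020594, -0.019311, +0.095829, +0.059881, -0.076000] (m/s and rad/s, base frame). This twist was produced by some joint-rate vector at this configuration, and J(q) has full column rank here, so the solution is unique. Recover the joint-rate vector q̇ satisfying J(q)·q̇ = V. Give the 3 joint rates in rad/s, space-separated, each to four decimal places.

o_n = [0.8539, -1.1150, 0.5960]
J₁: ẑ×o_n = [1.1150, 0.8539, -0.0000], ω = ẑ
J2: z=[0.0000, 0.0000, 1.0000] o=[0.3140, -0.4019, 0.0000] → [0.7131, 0.5399, -0.0000, 0.0000, 0.0000, 1.0000]
J3: z=[0.8480, 0.5299, 0.0000] o=[0.6955, -1.0125, 0.0000] → [0.3158, -0.5054, -0.1709, 0.8480, 0.5299, 0.0000]
q̇ = J⁺·V = [0.2470, -0.3230, 0.1130]

0.2470 -0.3230 0.1130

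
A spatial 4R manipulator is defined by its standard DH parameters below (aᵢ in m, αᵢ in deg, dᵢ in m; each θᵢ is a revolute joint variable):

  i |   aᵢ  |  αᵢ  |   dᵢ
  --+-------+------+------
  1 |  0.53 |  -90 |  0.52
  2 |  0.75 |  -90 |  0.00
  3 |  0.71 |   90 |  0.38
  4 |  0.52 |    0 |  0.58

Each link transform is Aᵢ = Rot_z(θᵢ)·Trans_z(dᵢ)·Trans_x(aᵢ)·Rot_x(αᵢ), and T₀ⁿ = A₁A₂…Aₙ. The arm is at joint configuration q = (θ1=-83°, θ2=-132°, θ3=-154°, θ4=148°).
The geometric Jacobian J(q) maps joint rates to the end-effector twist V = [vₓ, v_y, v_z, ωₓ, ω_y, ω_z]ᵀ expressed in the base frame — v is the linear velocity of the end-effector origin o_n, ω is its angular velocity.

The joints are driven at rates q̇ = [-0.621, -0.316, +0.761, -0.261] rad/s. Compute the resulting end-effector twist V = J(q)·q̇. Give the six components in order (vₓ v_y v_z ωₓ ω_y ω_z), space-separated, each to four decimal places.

-0.1302 0.0994 -0.0989 -0.0212 -0.4953 -0.0268

o_n = [-0.2971, -0.8901, 1.1474]
J₁: ẑ×o_n = [0.8901, -0.2971, 0.0000], ω = ẑ
J2: z=[0.9925, 0.1219, 0.0000] o=[0.0646, -0.5260, 0.5200] → [0.0765, -0.6227, -0.3172, 0.9925, 0.1219, 0.0000]
J3: z=[0.0906, -0.7376, 0.6691] o=[0.0034, -0.0279, 1.0774] → [0.5252, -0.2074, -0.2998, 0.0906, -0.7376, 0.6691]
J4: z=[-0.8563, -0.4007, -0.3258] o=[0.3988, -0.6941, 0.8574] → [-0.1800, 0.4750, -0.1110, -0.8563, -0.4007, -0.3258]
V = J·q̇ = [-0.1302, 0.0994, -0.0989, -0.0212, -0.4953, -0.0268]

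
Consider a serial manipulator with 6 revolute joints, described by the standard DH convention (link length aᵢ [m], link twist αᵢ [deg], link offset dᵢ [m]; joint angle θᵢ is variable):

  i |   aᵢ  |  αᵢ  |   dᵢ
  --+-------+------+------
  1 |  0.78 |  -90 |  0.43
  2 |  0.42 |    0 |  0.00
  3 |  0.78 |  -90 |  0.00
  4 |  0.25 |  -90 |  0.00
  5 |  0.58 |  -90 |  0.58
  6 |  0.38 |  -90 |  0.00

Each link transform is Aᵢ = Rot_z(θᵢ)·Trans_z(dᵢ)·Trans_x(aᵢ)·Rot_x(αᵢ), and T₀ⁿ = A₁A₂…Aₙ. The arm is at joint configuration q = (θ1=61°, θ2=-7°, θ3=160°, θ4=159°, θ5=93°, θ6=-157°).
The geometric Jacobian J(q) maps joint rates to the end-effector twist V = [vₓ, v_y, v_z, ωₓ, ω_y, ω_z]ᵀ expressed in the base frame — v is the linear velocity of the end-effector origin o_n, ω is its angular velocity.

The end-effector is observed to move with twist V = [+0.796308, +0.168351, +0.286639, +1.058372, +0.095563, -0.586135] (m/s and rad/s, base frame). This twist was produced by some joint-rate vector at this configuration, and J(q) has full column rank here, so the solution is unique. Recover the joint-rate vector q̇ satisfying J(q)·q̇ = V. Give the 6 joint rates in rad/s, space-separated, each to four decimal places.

o_n = [-0.0176, 1.1952, 0.1416]
J₁: ẑ×o_n = [-1.1952, -0.0176, 0.0000], ω = ẑ
J2: z=[-0.8746, 0.4848, 0.0000] o=[0.3782, 0.6822, 0.4300] → [-0.1398, -0.2522, -0.2568, -0.8746, 0.4848, 0.0000]
J3: z=[-0.8746, 0.4848, 0.0000] o=[0.5803, 1.0468, 0.4812] → [-0.1646, -0.2970, 0.1601, -0.8746, 0.4848, 0.0000]
J4: z=[-0.2201, -0.3971, 0.8910] o=[0.2433, 0.4390, 0.1271] → [-0.6796, -0.2293, -0.2700, -0.2201, -0.3971, 0.8910]
J5: z=[-0.6617, 0.7319, 0.1627] o=[0.4225, 0.5774, 0.2330] → [-0.1674, -0.1321, -0.0867, -0.6617, 0.7319, 0.1627]
J6: z=[-0.7272, -0.5738, -0.3766] o=[0.1444, 1.2151, -0.2015] → [-0.2044, 0.3106, -0.0785, -0.7272, -0.5738, -0.3766]
q̇ = J⁺·V = [-0.1090, -0.2620, -0.1590, -0.6720, -0.3150, -0.4590]

-0.1090 -0.2620 -0.1590 -0.6720 -0.3150 -0.4590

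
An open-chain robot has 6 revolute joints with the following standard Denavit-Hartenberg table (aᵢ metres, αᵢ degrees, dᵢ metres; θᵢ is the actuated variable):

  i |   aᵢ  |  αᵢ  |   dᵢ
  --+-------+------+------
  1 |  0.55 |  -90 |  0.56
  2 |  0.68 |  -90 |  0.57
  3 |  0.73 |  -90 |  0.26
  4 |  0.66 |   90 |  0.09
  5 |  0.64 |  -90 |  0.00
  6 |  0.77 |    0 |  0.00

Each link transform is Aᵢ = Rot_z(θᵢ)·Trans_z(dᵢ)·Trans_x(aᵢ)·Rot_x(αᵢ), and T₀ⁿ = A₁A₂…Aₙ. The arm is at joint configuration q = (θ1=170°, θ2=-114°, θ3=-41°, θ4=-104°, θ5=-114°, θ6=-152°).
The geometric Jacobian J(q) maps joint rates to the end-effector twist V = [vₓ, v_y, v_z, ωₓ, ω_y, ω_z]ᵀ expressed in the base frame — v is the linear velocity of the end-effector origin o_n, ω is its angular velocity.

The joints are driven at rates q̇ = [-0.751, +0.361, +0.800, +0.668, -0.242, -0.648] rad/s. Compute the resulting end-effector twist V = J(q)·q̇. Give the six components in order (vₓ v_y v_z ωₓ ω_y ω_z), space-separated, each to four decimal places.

o_n = [-1.0234, -0.4451, 1.7427]
J₁: ẑ×o_n = [0.4451, -1.0234, 0.0000], ω = ẑ
J2: z=[-0.1736, -0.9848, 0.0000] o=[-0.5416, 0.0955, 0.5600] → [-1.1648, 0.2054, -0.3805, -0.1736, -0.9848, 0.0000]
J3: z=[-0.8997, 0.1586, 0.4067] o=[-0.3682, -0.5139, 1.1812] → [0.0611, 0.2387, 0.0421, -0.8997, 0.1586, 0.4067]
J4: z=[0.3938, 0.6969, 0.5993] o=[-0.4646, -0.9832, 1.7903] → [-0.3556, -0.3161, 0.6013, 0.3938, 0.6969, 0.5993]
J5: z=[0.0349, 0.6402, -0.7674] o=[-1.0354, -0.7072, 1.9946] → [0.0398, -0.0005, 0.0014, 0.0349, 0.6402, -0.7674]
J6: z=[-0.9993, 0.0117, -0.0356] o=[-1.0266, -1.1988, 1.5849] → [0.0287, 0.1576, -0.7531, -0.9993, 0.0117, -0.0356]
V = J·q̇ = [-0.9717, 0.7204, 0.7857, 0.1198, 0.0744, 0.1835]

-0.9717 0.7204 0.7857 0.1198 0.0744 0.1835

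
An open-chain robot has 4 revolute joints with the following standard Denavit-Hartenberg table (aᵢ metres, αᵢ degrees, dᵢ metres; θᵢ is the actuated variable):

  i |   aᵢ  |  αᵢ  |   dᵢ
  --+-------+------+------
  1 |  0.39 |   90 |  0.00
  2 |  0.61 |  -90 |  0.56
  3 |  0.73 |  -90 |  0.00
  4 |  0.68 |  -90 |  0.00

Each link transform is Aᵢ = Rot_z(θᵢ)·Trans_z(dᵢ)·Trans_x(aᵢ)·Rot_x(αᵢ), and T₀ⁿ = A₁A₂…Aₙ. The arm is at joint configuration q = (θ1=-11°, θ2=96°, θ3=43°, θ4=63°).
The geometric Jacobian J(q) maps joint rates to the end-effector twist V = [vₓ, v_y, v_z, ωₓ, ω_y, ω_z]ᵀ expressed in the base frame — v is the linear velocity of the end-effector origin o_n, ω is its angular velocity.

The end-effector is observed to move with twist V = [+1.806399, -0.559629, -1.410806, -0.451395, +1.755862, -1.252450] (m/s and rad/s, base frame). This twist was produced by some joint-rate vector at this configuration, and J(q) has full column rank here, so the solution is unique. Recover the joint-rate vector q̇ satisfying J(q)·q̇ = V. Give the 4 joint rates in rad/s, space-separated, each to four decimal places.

-0.5720 -0.9990 0.8450 0.8730

o_n = [0.8621, -0.0164, 1.4255]
J₁: ẑ×o_n = [0.0164, 0.8621, -0.0000], ω = ẑ
J2: z=[-0.1908, -0.9816, 0.0000] o=[0.3828, -0.0744, 0.0000] → [-1.3993, 0.2720, 0.4594, -0.1908, -0.9816, 0.0000]
J3: z=[-0.9762, 0.1898, -0.1045] o=[0.2134, -0.6120, 0.6067] → [0.2176, 0.7316, -0.7045, -0.9762, 0.1898, -0.1045]
J4: z=[0.2095, 0.7043, -0.6783] o=[0.2536, -0.1126, 1.1376] → [0.2680, -0.4730, -0.4084, 0.2095, 0.7043, -0.6783]
q̇ = J⁺·V = [-0.5720, -0.9990, 0.8450, 0.8730]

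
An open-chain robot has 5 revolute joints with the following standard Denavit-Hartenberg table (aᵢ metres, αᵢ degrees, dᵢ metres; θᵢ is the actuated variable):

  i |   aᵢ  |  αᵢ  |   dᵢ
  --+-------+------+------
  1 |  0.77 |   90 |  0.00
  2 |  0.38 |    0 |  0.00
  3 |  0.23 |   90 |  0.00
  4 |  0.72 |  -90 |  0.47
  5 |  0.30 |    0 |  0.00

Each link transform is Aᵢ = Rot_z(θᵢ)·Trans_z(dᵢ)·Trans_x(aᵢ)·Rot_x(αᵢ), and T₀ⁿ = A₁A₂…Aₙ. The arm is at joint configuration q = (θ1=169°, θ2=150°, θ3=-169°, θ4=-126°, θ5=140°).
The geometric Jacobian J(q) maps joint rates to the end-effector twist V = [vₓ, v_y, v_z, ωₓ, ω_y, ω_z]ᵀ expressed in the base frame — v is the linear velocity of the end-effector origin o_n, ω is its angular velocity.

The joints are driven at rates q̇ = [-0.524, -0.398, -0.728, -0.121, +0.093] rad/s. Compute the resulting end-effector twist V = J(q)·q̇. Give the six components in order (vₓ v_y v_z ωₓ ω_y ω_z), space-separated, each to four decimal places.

0.0711 0.1943 0.2864 -0.3338 -1.1379 -0.4341

o_n = [-0.3660, -0.3329, -0.0531]
J₁: ẑ×o_n = [0.3329, -0.3660, 0.0000], ω = ẑ
J2: z=[0.1908, 0.9816, 0.0000] o=[-0.7559, 0.1469, 0.0000] → [-0.0522, 0.0101, -0.4743, 0.1908, 0.9816, 0.0000]
J3: z=[0.1908, 0.9816, 0.0000] o=[-0.4328, 0.0841, 0.1900] → [-0.2387, 0.0464, -0.1452, 0.1908, 0.9816, 0.0000]
J4: z=[0.3196, -0.0621, -0.9455] o=[-0.6463, 0.1256, 0.1151] → [-0.4231, -0.2113, -0.1291, 0.3196, -0.0621, -0.9455]
J5: z=[-0.8630, -0.4310, -0.2634] o=[-0.2144, -0.5517, -0.1915] → [-0.0020, 0.1593, -0.2542, -0.8630, -0.4310, -0.2634]
V = J·q̇ = [0.0711, 0.1943, 0.2864, -0.3338, -1.1379, -0.4341]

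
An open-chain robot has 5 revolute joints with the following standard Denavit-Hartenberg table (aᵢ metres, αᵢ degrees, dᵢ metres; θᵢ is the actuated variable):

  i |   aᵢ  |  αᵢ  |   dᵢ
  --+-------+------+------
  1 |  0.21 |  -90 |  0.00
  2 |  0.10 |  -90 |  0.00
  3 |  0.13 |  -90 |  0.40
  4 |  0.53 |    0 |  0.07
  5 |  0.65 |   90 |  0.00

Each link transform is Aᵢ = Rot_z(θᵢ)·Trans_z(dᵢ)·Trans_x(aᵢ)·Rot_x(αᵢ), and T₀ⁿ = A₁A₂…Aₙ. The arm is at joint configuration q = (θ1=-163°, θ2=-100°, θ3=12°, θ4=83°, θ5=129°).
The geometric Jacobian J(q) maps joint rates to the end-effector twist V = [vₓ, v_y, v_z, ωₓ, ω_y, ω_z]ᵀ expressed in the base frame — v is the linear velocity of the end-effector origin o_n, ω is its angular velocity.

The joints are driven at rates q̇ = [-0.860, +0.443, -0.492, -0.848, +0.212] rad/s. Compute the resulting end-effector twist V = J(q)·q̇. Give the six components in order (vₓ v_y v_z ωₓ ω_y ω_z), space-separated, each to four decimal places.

o_n = [-0.4486, -0.1431, -0.2215]
J₁: ẑ×o_n = [0.1431, -0.4486, 0.0000], ω = ẑ
J2: z=[0.2924, -0.9563, 0.0000] o=[-0.2008, -0.0614, 0.0000] → [0.2118, 0.0648, -0.2608, 0.2924, -0.9563, 0.0000]
J3: z=[-0.9418, -0.2879, 0.1736] o=[-0.1842, -0.0563, 0.0985] → [0.1072, -0.3472, 0.0056, -0.9418, -0.2879, 0.1736]
J4: z=[-0.3205, 0.9249, -0.2048] o=[-0.5477, -0.1392, 0.2932] → [-0.4768, -0.1852, -0.0904, -0.3205, 0.9249, -0.2048]
J5: z=[-0.3205, 0.9249, -0.2048] o=[-0.0682, 0.0931, 0.2497] → [-0.4841, -0.0731, 0.4275, -0.3205, 0.9249, -0.2048]
V = J·q̇ = [0.2197, 0.7269, 0.0490, 0.7967, -0.8702, -0.8152]

0.2197 0.7269 0.0490 0.7967 -0.8702 -0.8152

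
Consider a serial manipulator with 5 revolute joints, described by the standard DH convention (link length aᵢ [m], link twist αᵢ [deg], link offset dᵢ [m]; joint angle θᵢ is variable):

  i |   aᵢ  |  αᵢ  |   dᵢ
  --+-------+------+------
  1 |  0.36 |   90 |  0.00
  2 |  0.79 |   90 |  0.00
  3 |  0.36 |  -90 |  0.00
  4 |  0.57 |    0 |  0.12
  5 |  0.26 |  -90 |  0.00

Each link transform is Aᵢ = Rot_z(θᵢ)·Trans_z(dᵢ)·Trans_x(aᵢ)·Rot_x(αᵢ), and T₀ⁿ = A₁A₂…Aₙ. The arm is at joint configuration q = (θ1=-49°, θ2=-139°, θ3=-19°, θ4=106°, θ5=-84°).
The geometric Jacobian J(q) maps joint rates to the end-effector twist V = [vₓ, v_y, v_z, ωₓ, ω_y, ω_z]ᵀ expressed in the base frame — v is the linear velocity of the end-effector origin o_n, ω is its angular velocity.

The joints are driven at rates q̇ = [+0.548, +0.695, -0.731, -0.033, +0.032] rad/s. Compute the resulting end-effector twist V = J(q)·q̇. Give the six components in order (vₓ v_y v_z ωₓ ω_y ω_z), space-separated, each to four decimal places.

o_n = [-0.0810, 0.1405, -1.3063]
J₁: ẑ×o_n = [-0.1405, -0.0810, 0.0000], ω = ẑ
J2: z=[-0.7547, -0.6561, 0.0000] o=[0.2362, -0.2717, 0.0000] → [0.8570, -0.9859, -0.5191, -0.7547, -0.6561, 0.0000]
J3: z=[-0.4304, 0.4951, 0.7547] o=[-0.1550, 0.1783, -0.5183] → [-0.3617, -0.2833, -0.0204, -0.4304, 0.4951, 0.7547]
J4: z=[-0.8748, -0.4349, -0.2136] o=[-0.2351, 0.4491, -0.7416] → [0.1797, -0.5269, 0.3369, -0.8748, -0.4349, -0.2136]
J5: z=[-0.8748, -0.4349, -0.2136] o=[-0.0692, 0.0074, -1.0833] → [0.1254, -0.1926, -0.1215, -0.8748, -0.4349, -0.2136]
V = J·q̇ = [0.7811, -0.5112, -0.3609, -0.2090, -0.8175, -0.0035]

0.7811 -0.5112 -0.3609 -0.2090 -0.8175 -0.0035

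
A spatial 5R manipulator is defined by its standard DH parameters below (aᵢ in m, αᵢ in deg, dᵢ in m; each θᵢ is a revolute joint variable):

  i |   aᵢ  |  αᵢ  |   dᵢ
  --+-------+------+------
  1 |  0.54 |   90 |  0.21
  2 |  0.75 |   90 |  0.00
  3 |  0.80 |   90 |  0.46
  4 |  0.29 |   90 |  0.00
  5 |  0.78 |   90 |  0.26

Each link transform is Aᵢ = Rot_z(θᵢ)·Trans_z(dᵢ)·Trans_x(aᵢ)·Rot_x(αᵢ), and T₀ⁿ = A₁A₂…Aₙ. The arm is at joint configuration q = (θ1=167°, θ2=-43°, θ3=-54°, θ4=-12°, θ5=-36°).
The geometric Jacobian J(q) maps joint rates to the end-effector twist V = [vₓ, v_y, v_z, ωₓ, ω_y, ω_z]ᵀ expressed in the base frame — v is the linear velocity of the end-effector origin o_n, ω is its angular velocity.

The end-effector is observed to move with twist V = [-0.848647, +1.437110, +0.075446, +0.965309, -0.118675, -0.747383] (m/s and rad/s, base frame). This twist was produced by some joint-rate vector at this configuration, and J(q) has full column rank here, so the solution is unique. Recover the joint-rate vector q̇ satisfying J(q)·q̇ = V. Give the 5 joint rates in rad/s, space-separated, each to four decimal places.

-0.2630 0.5880 0.2050 0.5910 -0.8270

o_n = [-2.2444, -0.5726, -1.2250]
J₁: ẑ×o_n = [0.5726, -2.2444, 0.0000], ω = ẑ
J2: z=[0.2250, 0.9744, 0.0000] o=[-0.5262, 0.1215, 0.2100] → [-1.3982, 0.3228, 1.5181, 0.2250, 0.9744, 0.0000]
J3: z=[0.6645, -0.1534, -0.7314] o=[-1.0606, 0.2449, -0.3015] → [-0.4562, 1.4794, -0.7249, 0.6645, -0.1534, -0.7314]
J4: z=[0.4443, -0.7058, 0.5517] o=[-1.2356, -0.3790, -0.9586] → [0.2949, -0.4382, -0.7981, 0.4443, -0.7058, 0.5517]
J5: z=[-0.5251, 0.2939, 0.7987] o=[-1.4461, -0.5659, -1.0282] → [-0.0524, -0.7409, 0.2381, -0.5251, 0.2939, 0.7987]
q̇ = J⁺·V = [-0.2630, 0.5880, 0.2050, 0.5910, -0.8270]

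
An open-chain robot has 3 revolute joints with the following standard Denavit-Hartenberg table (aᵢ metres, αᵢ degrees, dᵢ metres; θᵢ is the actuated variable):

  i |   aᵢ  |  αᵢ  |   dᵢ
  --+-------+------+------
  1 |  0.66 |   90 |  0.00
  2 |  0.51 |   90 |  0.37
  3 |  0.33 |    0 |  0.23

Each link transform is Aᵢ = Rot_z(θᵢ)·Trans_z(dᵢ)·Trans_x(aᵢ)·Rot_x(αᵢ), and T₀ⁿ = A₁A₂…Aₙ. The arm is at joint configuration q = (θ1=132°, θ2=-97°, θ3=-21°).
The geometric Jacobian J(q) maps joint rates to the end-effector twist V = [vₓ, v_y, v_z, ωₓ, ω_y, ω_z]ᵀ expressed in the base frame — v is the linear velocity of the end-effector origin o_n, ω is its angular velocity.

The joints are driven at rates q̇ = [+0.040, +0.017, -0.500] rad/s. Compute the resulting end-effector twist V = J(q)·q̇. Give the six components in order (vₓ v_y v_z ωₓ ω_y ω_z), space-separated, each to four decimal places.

-0.1448 -0.0892 0.0531 -0.3194 0.3802 -0.0209

o_n = [-0.0351, 0.4152, -0.7840]
J₁: ẑ×o_n = [-0.4152, -0.0351, 0.0000], ω = ẑ
J2: z=[0.7431, 0.6691, 0.0000] o=[-0.4416, 0.4905, 0.0000] → [-0.5246, 0.5826, -0.3280, 0.7431, 0.6691, 0.0000]
J3: z=[0.6641, -0.7376, 0.1219] o=[-0.1251, 0.6919, -0.5062] → [0.2386, 0.1954, -0.1174, 0.6641, -0.7376, 0.1219]
V = J·q̇ = [-0.1448, -0.0892, 0.0531, -0.3194, 0.3802, -0.0209]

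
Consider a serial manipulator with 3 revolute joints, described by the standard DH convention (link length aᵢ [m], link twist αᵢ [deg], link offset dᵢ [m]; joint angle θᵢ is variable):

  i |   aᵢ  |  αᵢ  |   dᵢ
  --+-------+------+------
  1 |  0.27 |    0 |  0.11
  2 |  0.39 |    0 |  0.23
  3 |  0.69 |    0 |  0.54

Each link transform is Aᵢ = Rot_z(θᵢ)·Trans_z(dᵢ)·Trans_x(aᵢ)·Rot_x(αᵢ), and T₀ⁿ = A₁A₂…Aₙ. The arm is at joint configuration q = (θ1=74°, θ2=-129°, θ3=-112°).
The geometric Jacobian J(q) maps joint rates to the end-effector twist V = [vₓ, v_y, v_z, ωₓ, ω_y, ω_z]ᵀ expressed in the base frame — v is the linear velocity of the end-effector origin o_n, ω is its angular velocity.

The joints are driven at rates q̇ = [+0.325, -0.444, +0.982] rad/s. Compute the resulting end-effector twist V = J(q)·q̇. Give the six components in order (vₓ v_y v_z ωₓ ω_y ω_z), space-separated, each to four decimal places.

o_n = [-0.3742, -0.2151, 0.8800]
J₁: ẑ×o_n = [0.2151, -0.3742, 0.0000], ω = ẑ
J2: z=[0.0000, 0.0000, 1.0000] o=[0.0744, 0.2595, 0.1100] → [0.4747, -0.4486, 0.0000, 0.0000, 0.0000, 1.0000]
J3: z=[0.0000, 0.0000, 1.0000] o=[0.2981, -0.0599, 0.3400] → [0.1552, -0.6723, 0.0000, 0.0000, 0.0000, 1.0000]
V = J·q̇ = [0.0116, -0.5826, 0.0000, 0.0000, 0.0000, 0.8630]

0.0116 -0.5826 0.0000 0.0000 0.0000 0.8630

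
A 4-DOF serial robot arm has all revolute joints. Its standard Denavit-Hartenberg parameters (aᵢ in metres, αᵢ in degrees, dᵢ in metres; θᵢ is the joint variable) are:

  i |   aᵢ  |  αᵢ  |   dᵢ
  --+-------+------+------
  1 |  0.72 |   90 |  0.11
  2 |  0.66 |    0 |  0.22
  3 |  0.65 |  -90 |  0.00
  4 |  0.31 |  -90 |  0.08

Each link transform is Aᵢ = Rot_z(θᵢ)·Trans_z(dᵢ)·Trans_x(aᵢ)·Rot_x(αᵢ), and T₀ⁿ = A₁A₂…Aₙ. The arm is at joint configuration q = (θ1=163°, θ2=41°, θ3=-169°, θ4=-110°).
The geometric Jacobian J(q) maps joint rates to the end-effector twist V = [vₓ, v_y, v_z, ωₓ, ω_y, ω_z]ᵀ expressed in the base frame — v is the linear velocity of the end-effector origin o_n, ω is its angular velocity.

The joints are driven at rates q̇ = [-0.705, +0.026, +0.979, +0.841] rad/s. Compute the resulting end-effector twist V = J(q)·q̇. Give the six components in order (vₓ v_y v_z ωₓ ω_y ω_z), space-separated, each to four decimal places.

o_n = [-0.7554, 0.7656, 0.0651]
J₁: ẑ×o_n = [-0.7656, -0.7554, 0.0000], ω = ẑ
J2: z=[0.2924, 0.9563, 0.0000] o=[-0.6885, 0.2105, 0.1100] → [-0.0429, 0.0131, 0.2262, 0.2924, 0.9563, 0.0000]
J3: z=[0.2924, 0.9563, 0.0000] o=[-1.1006, 0.5665, 0.5430] → [-0.4570, 0.1397, -0.2719, 0.2924, 0.9563, 0.0000]
J4: z=[-0.7536, 0.2304, -0.6157] o=[-0.7179, 0.4495, 0.0308] → [0.2025, 0.0490, -0.2296, -0.7536, 0.2304, -0.6157]
V = J·q̇ = [0.2615, 0.7109, -0.4533, -0.3399, 1.1548, -1.2228]

0.2615 0.7109 -0.4533 -0.3399 1.1548 -1.2228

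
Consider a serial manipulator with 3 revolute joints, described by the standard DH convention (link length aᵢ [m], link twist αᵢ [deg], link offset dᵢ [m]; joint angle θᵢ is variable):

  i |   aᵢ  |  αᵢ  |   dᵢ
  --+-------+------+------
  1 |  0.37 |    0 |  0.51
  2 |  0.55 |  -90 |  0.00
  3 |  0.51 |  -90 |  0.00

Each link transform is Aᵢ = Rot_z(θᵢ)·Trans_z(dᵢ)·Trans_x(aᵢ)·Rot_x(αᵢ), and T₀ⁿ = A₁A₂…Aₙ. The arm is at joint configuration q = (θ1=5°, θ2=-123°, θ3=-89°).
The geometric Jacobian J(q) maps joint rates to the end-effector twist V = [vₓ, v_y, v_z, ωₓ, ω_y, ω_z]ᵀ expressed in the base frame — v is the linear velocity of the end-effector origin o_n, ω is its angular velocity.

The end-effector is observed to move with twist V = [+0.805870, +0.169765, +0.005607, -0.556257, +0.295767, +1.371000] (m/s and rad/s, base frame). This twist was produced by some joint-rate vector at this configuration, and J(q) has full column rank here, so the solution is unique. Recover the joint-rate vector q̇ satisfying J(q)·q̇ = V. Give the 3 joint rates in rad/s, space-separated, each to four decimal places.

o_n = [0.1062, -0.4612, 1.0199]
J₁: ẑ×o_n = [0.4612, 0.1062, -0.0000], ω = ẑ
J2: z=[0.0000, 0.0000, 1.0000] o=[0.3686, 0.0322, 0.5100] → [0.4935, -0.2624, 0.0000, 0.0000, 0.0000, 1.0000]
J3: z=[0.8829, -0.4695, 0.0000] o=[0.1104, -0.4534, 0.5100] → [-0.2394, -0.4502, -0.0089, 0.8829, -0.4695, 0.0000]
q̇ = J⁺·V = [0.6670, 0.7040, -0.6300]

0.6670 0.7040 -0.6300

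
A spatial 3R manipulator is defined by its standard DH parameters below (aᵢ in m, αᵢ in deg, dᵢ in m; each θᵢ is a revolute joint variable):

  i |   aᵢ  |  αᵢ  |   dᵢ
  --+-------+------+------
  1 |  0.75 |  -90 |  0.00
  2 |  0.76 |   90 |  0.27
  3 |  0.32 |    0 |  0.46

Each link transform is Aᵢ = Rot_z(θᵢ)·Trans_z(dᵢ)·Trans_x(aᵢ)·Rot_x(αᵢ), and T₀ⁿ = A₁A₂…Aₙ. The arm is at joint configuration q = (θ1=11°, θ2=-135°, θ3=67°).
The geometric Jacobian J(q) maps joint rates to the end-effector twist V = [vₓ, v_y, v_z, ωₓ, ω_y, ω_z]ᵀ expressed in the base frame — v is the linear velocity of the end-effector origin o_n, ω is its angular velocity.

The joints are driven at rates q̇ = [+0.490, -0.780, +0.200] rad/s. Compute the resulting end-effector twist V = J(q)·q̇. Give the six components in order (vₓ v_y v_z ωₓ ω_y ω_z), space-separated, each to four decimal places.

-0.4467 -0.1617 -0.7835 0.0100 -0.7927 0.3486

o_n = [-0.3051, 0.5158, 0.3005]
J₁: ẑ×o_n = [-0.5158, -0.3051, 0.0000], ω = ẑ
J2: z=[-0.1908, 0.9816, 0.0000] o=[0.7362, 0.1431, 0.0000] → [0.2950, 0.0573, 0.9511, -0.1908, 0.9816, 0.0000]
J3: z=[-0.6941, -0.1349, -0.7071] o=[0.1572, 0.3056, 0.5374] → [0.1806, 0.1625, -0.2083, -0.6941, -0.1349, -0.7071]
V = J·q̇ = [-0.4467, -0.1617, -0.7835, 0.0100, -0.7927, 0.3486]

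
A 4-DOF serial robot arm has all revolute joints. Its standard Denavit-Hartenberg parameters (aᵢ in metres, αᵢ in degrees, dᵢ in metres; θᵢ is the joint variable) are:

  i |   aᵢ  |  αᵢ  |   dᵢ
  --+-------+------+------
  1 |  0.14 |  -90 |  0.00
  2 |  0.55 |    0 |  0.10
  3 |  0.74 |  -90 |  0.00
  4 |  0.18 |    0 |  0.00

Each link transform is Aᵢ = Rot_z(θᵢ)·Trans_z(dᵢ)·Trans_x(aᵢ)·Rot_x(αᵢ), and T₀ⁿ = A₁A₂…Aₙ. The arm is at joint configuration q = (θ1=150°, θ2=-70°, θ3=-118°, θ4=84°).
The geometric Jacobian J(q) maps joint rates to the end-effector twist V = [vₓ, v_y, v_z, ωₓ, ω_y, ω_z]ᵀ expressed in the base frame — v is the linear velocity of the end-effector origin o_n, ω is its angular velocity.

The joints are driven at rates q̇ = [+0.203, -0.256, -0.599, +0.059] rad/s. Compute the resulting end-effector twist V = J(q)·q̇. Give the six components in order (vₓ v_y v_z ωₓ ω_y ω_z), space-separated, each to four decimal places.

o_n = [0.4061, -0.1432, 0.4112]
J₁: ẑ×o_n = [0.1432, 0.4061, -0.0000], ω = ẑ
J2: z=[-0.5000, -0.8660, 0.0000] o=[-0.1212, 0.0700, 0.0000] → [-0.3561, 0.2056, 0.5633, -0.5000, -0.8660, 0.0000]
J3: z=[-0.5000, -0.8660, 0.0000] o=[-0.3342, 0.0775, 0.5168] → [0.0915, -0.0528, 0.7514, -0.5000, -0.8660, 0.0000]
J4: z=[0.1205, -0.0696, 0.9903] o=[0.3005, -0.2889, 0.4138] → [-0.1441, 0.1049, 0.0249, 0.1205, -0.0696, 0.9903]
V = J·q̇ = [0.0570, 0.0676, -0.5928, 0.4346, 0.7363, 0.2614]

0.0570 0.0676 -0.5928 0.4346 0.7363 0.2614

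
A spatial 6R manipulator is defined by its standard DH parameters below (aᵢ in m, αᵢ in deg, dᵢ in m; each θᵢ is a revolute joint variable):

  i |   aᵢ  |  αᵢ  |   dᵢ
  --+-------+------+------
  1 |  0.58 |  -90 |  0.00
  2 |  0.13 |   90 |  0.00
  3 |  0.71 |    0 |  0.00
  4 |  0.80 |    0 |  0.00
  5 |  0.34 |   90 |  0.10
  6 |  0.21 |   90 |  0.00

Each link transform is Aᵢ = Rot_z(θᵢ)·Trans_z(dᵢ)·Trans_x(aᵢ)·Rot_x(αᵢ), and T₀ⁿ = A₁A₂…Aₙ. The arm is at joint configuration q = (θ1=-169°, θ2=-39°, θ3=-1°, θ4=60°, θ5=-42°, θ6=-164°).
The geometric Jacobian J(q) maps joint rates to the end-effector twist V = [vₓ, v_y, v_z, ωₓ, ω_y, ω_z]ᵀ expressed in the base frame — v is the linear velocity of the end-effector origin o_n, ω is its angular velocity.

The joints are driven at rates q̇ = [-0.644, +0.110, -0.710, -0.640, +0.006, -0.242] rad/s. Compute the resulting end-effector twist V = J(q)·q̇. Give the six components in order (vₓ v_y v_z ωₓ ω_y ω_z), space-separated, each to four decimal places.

-1.6864 2.0061 0.5253 -0.7111 -0.4860 -1.7330

o_n = [-1.4630, -1.0115, 0.9037]
J₁: ẑ×o_n = [1.0115, -1.4630, 0.0000], ω = ẑ
J2: z=[0.1908, -0.9816, 0.0000] o=[-0.5693, -0.1107, 0.0000] → [-0.8871, -0.1724, -1.0491, 0.1908, -0.9816, 0.0000]
J3: z=[0.6178, 0.1201, 0.7771] o=[-0.6685, -0.1299, 0.0818] → [0.7838, -1.1251, -0.4492, 0.6178, 0.1201, 0.7771]
J4: z=[0.6178, 0.1201, 0.7771] o=[-1.2124, -0.2231, 0.5286] → [0.6578, -0.4265, -0.4570, 0.6178, 0.1201, 0.7771]
J5: z=[0.6178, 0.1201, 0.7771] o=[-1.3959, -0.9573, 0.7879] → [0.0560, -0.1237, -0.0254, 0.6178, 0.1201, 0.7771]
J6: z=[-0.4055, 0.8954, 0.1840] o=[-1.5632, -1.0911, 1.0702] → [-0.1637, -0.0491, -0.1220, -0.4055, 0.8954, 0.1840]
V = J·q̇ = [-1.6864, 2.0061, 0.5253, -0.7111, -0.4860, -1.7330]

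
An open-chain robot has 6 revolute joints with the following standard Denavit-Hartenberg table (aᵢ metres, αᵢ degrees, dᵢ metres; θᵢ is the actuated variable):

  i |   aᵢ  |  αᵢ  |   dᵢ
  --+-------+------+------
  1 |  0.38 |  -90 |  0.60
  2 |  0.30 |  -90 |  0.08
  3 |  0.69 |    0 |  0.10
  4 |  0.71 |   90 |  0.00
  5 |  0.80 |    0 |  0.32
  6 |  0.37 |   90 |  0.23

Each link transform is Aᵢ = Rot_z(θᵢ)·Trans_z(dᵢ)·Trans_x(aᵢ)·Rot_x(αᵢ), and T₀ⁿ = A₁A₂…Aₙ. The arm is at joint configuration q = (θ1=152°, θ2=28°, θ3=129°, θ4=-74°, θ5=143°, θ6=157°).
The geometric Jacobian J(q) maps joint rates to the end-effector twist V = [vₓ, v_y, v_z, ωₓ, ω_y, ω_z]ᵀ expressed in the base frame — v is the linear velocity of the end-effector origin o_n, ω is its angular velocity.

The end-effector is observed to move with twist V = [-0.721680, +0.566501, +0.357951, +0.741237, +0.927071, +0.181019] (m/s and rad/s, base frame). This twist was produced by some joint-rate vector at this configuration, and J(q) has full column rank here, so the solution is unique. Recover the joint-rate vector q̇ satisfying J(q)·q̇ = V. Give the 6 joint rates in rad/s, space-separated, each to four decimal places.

0.0350 -0.9830 -0.9670 0.9410 0.3440 -0.6640

o_n = [-0.4239, 0.6224, 0.1521]
J₁: ẑ×o_n = [-0.6224, -0.4239, 0.0000], ω = ẑ
J2: z=[-0.4695, -0.8829, 0.0000] o=[-0.3355, 0.1784, 0.6000] → [0.3955, -0.2103, -0.2864, -0.4695, -0.8829, 0.0000]
J3: z=[0.4145, -0.2204, -0.8829] o=[-0.6070, 0.2321, 0.4592] → [0.4123, -0.0344, 0.2021, 0.4145, -0.2204, -0.8829]
J4: z=[0.4145, -0.2204, -0.8829] o=[0.0248, 0.5035, 0.5747] → [0.1981, 0.5713, -0.0496, 0.4145, -0.2204, -0.8829]
J5: z=[-0.9079, -0.1669, -0.3846] o=[-0.0197, 1.1859, 0.3835] → [-0.1781, -0.0547, 0.4441, -0.9079, -0.1669, -0.3846]
J6: z=[-0.9079, -0.1669, -0.3846] o=[-0.0706, 0.4123, 0.0074] → [0.0566, 0.2672, -0.2496, -0.9079, -0.1669, -0.3846]
q̇ = J⁺·V = [0.0350, -0.9830, -0.9670, 0.9410, 0.3440, -0.6640]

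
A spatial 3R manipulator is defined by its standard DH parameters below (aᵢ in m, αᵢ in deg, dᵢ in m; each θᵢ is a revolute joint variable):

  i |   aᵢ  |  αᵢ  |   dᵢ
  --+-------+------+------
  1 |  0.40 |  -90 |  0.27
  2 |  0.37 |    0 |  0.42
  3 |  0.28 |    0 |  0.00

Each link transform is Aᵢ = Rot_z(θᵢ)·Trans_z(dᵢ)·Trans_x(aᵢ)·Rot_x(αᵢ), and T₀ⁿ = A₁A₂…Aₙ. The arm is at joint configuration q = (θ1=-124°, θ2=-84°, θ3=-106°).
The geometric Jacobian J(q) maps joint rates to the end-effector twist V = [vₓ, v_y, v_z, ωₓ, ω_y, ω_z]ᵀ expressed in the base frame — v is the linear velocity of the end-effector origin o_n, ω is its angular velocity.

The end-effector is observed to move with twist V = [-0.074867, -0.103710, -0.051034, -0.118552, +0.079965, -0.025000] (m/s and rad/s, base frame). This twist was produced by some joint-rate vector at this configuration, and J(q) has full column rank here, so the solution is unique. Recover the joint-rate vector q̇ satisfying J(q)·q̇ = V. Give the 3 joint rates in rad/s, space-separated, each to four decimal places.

-0.0250 0.3000 -0.4430

o_n = [0.2571, -0.3699, 0.5894]
J₁: ẑ×o_n = [0.3699, 0.2571, -0.0000], ω = ẑ
J2: z=[0.8290, -0.5592, 0.0000] o=[-0.2237, -0.3316, 0.2700] → [-0.1786, -0.2648, 0.2371, 0.8290, -0.5592, 0.0000]
J3: z=[0.8290, -0.5592, 0.0000] o=[0.1029, -0.5985, 0.6380] → [0.0272, 0.0403, 0.2757, 0.8290, -0.5592, 0.0000]
q̇ = J⁺·V = [-0.0250, 0.3000, -0.4430]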